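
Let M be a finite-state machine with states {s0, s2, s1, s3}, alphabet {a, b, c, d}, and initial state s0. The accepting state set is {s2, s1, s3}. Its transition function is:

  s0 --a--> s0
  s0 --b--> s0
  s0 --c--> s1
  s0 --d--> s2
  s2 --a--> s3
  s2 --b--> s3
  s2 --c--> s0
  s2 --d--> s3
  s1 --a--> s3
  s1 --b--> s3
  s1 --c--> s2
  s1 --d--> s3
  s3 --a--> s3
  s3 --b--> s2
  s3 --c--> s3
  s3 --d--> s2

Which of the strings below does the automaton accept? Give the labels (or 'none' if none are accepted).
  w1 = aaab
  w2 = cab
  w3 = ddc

w2, w3

w1:
  start at s0
  read 'a': s0 → s0
  read 'a': s0 → s0
  read 'a': s0 → s0
  read 'b': s0 → s0
  end s0, rejected
w2:
  start at s0
  read 'c': s0 → s1
  read 'a': s1 → s3
  read 'b': s3 → s2
  end s2, accepted
w3:
  start at s0
  read 'd': s0 → s2
  read 'd': s2 → s3
  read 'c': s3 → s3
  end s3, accepted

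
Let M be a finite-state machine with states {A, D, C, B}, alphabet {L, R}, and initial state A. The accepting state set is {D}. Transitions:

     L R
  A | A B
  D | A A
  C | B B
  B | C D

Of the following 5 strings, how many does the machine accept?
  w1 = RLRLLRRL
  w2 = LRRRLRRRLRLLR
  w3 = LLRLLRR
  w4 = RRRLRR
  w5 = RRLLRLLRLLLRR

w1: Trace: A -R-> B -L-> C -R-> B -L-> C -L-> B -R-> D -R-> A -L-> A  → end A, rejected
w2: Trace: A -L-> A -R-> B -R-> D -R-> A -L-> A -R-> B -R-> D -R-> A -L-> A -R-> B -L-> C -L-> B -R-> D  → end D, accepted
w3: Trace: A -L-> A -L-> A -R-> B -L-> C -L-> B -R-> D -R-> A  → end A, rejected
w4: Trace: A -R-> B -R-> D -R-> A -L-> A -R-> B -R-> D  → end D, accepted
w5: Trace: A -R-> B -R-> D -L-> A -L-> A -R-> B -L-> C -L-> B -R-> D -L-> A -L-> A -L-> A -R-> B -R-> D  → end D, accepted

3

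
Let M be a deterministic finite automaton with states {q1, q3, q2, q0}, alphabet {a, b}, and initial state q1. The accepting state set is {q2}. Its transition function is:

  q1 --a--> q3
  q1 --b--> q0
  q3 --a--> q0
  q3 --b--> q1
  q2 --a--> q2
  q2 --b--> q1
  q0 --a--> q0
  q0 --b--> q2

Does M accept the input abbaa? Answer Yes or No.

start at q1
read 'a': q1 → q3
read 'b': q3 → q1
read 'b': q1 → q0
read 'a': q0 → q0
read 'a': q0 → q0
End state q0 is not accepting.

No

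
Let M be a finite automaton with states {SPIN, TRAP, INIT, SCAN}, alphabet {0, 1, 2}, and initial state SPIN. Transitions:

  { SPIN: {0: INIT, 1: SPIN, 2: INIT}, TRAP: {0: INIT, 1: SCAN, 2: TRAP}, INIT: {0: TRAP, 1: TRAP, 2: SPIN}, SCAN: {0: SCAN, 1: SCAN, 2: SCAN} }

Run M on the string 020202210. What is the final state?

start at SPIN
read '0': SPIN → INIT
read '2': INIT → SPIN
read '0': SPIN → INIT
read '2': INIT → SPIN
read '0': SPIN → INIT
read '2': INIT → SPIN
read '2': SPIN → INIT
read '1': INIT → TRAP
read '0': TRAP → INIT

INIT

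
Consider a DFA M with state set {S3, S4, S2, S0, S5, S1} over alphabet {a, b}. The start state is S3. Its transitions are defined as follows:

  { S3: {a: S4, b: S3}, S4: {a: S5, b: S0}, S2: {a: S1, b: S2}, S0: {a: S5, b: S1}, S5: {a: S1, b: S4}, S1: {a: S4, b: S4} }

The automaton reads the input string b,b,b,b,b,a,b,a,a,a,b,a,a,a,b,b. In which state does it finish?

S1

S3 → S3 → S3 → S3 → S3 → S3 → S4 → S0 → S5 → S1 → S4 → S0 → S5 → S1 → S4 → S0 → S1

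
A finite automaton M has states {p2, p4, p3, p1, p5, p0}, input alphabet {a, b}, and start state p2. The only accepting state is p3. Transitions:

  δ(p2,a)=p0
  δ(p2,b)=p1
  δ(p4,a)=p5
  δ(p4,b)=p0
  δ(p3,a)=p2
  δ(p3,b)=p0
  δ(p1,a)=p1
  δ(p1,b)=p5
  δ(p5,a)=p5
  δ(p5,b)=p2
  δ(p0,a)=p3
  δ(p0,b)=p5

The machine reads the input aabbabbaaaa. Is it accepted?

p2 → p0 → p3 → p0 → p5 → p5 → p2 → p1 → p1 → p1 → p1 → p1
End state p1 is not accepting.

No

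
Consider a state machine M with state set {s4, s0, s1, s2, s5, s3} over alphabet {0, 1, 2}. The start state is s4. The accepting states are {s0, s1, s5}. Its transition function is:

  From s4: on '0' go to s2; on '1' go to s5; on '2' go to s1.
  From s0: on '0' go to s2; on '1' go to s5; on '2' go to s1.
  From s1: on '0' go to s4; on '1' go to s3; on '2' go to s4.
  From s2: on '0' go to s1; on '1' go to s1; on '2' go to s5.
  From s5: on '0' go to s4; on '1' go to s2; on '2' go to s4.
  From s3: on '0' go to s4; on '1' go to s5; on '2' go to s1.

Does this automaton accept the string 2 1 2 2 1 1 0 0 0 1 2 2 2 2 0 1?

Yes

start at s4
read '2': s4 → s1
read '1': s1 → s3
read '2': s3 → s1
read '2': s1 → s4
read '1': s4 → s5
read '1': s5 → s2
read '0': s2 → s1
read '0': s1 → s4
read '0': s4 → s2
read '1': s2 → s1
read '2': s1 → s4
read '2': s4 → s1
read '2': s1 → s4
read '2': s4 → s1
read '0': s1 → s4
read '1': s4 → s5
End state s5 is accepting.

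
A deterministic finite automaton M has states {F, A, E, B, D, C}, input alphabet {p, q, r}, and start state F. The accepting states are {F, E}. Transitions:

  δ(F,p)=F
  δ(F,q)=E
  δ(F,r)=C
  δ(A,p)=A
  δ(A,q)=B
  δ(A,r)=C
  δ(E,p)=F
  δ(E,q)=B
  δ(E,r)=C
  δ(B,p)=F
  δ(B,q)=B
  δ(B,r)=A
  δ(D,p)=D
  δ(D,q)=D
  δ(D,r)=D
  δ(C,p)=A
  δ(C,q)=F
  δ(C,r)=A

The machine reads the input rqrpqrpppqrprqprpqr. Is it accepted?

start at F
read 'r': F → C
read 'q': C → F
read 'r': F → C
read 'p': C → A
read 'q': A → B
read 'r': B → A
read 'p': A → A
read 'p': A → A
read 'p': A → A
read 'q': A → B
read 'r': B → A
read 'p': A → A
read 'r': A → C
read 'q': C → F
read 'p': F → F
read 'r': F → C
read 'p': C → A
read 'q': A → B
read 'r': B → A
End state A is not accepting.

No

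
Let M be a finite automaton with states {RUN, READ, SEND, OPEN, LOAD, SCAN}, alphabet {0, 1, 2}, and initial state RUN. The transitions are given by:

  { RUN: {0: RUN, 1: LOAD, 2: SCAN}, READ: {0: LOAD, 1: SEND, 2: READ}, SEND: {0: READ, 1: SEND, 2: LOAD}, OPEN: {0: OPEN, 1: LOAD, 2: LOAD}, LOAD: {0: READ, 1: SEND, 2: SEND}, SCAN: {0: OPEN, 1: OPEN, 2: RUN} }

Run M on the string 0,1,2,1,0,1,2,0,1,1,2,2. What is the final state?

SEND

Trace: RUN -0-> RUN -1-> LOAD -2-> SEND -1-> SEND -0-> READ -1-> SEND -2-> LOAD -0-> READ -1-> SEND -1-> SEND -2-> LOAD -2-> SEND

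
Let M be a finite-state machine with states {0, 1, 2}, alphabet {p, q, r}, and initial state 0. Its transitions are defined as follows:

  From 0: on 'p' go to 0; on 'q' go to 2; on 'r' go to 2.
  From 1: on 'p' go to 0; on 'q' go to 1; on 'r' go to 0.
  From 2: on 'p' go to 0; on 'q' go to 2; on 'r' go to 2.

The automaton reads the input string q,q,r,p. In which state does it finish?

0

start at 0
read 'q': 0 → 2
read 'q': 2 → 2
read 'r': 2 → 2
read 'p': 2 → 0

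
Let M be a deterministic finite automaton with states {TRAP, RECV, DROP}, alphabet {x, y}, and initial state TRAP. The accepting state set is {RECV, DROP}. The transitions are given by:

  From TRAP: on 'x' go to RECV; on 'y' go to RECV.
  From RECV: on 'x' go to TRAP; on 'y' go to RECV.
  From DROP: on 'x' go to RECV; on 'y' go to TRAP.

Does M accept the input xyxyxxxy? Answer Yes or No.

start at TRAP
read 'x': TRAP → RECV
read 'y': RECV → RECV
read 'x': RECV → TRAP
read 'y': TRAP → RECV
read 'x': RECV → TRAP
read 'x': TRAP → RECV
read 'x': RECV → TRAP
read 'y': TRAP → RECV
End state RECV is accepting.

Yes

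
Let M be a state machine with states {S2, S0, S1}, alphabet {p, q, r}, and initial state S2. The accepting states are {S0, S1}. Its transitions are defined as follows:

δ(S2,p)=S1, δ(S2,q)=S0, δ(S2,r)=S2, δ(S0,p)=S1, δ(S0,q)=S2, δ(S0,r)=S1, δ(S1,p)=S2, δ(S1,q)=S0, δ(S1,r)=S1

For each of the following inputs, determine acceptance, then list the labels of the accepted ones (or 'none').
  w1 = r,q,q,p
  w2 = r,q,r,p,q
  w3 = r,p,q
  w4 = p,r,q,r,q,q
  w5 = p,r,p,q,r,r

w1: S2 → S2 → S0 → S2 → S1  → end S1, accepted
w2: S2 → S2 → S0 → S1 → S2 → S0  → end S0, accepted
w3: S2 → S2 → S1 → S0  → end S0, accepted
w4: S2 → S1 → S1 → S0 → S1 → S0 → S2  → end S2, rejected
w5: S2 → S1 → S1 → S2 → S0 → S1 → S1  → end S1, accepted

w1, w2, w3, w5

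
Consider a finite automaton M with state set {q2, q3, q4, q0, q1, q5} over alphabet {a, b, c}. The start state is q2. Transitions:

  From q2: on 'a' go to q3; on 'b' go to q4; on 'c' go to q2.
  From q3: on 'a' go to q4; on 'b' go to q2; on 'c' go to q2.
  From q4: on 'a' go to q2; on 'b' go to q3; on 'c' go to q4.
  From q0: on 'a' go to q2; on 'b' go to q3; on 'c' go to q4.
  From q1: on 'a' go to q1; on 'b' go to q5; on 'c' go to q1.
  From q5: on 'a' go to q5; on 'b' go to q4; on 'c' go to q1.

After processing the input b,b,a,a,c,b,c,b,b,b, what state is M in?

start at q2
read 'b': q2 → q4
read 'b': q4 → q3
read 'a': q3 → q4
read 'a': q4 → q2
read 'c': q2 → q2
read 'b': q2 → q4
read 'c': q4 → q4
read 'b': q4 → q3
read 'b': q3 → q2
read 'b': q2 → q4

q4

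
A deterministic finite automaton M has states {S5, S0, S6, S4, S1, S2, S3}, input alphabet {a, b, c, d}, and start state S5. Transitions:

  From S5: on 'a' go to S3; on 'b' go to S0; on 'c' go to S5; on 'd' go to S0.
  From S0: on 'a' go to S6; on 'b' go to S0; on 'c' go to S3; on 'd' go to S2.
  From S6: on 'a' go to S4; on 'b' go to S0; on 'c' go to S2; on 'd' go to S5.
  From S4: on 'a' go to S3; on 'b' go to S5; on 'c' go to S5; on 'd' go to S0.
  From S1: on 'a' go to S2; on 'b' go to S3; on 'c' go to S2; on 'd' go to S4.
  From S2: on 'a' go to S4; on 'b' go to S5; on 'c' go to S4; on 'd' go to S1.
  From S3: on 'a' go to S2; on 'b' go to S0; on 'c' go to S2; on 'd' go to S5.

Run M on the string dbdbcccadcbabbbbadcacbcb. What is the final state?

start at S5
read 'd': S5 → S0
read 'b': S0 → S0
read 'd': S0 → S2
read 'b': S2 → S5
read 'c': S5 → S5
read 'c': S5 → S5
read 'c': S5 → S5
read 'a': S5 → S3
read 'd': S3 → S5
read 'c': S5 → S5
read 'b': S5 → S0
read 'a': S0 → S6
read 'b': S6 → S0
read 'b': S0 → S0
read 'b': S0 → S0
read 'b': S0 → S0
read 'a': S0 → S6
read 'd': S6 → S5
read 'c': S5 → S5
read 'a': S5 → S3
read 'c': S3 → S2
read 'b': S2 → S5
read 'c': S5 → S5
read 'b': S5 → S0

S0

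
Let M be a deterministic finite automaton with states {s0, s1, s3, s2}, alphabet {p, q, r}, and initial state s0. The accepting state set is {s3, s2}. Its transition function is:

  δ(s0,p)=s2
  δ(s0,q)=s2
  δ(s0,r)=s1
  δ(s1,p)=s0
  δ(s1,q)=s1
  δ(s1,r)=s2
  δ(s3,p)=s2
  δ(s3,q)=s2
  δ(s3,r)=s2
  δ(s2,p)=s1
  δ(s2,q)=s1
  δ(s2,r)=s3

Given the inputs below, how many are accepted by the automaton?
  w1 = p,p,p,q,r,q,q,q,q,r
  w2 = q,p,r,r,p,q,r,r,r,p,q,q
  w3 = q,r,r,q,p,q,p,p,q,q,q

1

w1: Trace: s0 -p-> s2 -p-> s1 -p-> s0 -q-> s2 -r-> s3 -q-> s2 -q-> s1 -q-> s1 -q-> s1 -r-> s2  → end s2, accepted
w2: Trace: s0 -q-> s2 -p-> s1 -r-> s2 -r-> s3 -p-> s2 -q-> s1 -r-> s2 -r-> s3 -r-> s2 -p-> s1 -q-> s1 -q-> s1  → end s1, rejected
w3: Trace: s0 -q-> s2 -r-> s3 -r-> s2 -q-> s1 -p-> s0 -q-> s2 -p-> s1 -p-> s0 -q-> s2 -q-> s1 -q-> s1  → end s1, rejected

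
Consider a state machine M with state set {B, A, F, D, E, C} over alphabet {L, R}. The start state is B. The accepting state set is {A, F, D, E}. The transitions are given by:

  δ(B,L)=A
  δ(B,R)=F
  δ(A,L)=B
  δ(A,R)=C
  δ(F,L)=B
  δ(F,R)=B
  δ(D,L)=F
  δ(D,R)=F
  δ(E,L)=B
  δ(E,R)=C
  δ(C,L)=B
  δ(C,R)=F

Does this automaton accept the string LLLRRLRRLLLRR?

Trace: B -L-> A -L-> B -L-> A -R-> C -R-> F -L-> B -R-> F -R-> B -L-> A -L-> B -L-> A -R-> C -R-> F
End state F is accepting.

Yes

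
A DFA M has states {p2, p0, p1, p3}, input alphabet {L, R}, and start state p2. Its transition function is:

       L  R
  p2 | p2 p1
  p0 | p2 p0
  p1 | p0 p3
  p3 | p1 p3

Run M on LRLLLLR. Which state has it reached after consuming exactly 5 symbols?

start at p2
read 'L': p2 → p2
read 'R': p2 → p1
read 'L': p1 → p0
read 'L': p0 → p2
read 'L': p2 → p2
After 5 symbols: p2.

p2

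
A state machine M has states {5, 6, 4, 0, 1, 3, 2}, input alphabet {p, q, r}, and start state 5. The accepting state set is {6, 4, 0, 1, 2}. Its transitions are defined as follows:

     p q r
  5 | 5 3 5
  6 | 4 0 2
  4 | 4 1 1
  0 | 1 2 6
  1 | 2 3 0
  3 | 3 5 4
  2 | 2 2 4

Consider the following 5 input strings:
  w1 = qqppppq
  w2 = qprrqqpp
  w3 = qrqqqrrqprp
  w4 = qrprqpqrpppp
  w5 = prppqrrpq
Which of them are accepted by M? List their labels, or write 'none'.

w1: 5 → 3 → 5 → 5 → 5 → 5 → 5 → 3  → end 3, rejected
w2: 5 → 3 → 3 → 4 → 1 → 3 → 5 → 5 → 5  → end 5, rejected
w3: 5 → 3 → 4 → 1 → 3 → 5 → 5 → 5 → 3 → 3 → 4 → 4  → end 4, accepted
w4: 5 → 3 → 4 → 4 → 1 → 3 → 3 → 5 → 5 → 5 → 5 → 5 → 5  → end 5, rejected
w5: 5 → 5 → 5 → 5 → 5 → 3 → 4 → 1 → 2 → 2  → end 2, accepted

w3, w5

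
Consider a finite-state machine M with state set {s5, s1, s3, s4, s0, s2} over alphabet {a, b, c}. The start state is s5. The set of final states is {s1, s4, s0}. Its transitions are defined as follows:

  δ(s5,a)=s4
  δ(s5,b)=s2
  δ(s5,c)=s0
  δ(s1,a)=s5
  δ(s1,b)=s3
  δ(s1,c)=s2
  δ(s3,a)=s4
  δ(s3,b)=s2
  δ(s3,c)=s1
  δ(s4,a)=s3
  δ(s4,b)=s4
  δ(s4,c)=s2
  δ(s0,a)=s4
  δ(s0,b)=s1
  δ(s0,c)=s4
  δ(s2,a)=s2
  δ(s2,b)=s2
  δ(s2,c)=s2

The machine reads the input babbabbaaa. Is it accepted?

No

start at s5
read 'b': s5 → s2
read 'a': s2 → s2
read 'b': s2 → s2
read 'b': s2 → s2
read 'a': s2 → s2
read 'b': s2 → s2
read 'b': s2 → s2
read 'a': s2 → s2
read 'a': s2 → s2
read 'a': s2 → s2
End state s2 is not accepting.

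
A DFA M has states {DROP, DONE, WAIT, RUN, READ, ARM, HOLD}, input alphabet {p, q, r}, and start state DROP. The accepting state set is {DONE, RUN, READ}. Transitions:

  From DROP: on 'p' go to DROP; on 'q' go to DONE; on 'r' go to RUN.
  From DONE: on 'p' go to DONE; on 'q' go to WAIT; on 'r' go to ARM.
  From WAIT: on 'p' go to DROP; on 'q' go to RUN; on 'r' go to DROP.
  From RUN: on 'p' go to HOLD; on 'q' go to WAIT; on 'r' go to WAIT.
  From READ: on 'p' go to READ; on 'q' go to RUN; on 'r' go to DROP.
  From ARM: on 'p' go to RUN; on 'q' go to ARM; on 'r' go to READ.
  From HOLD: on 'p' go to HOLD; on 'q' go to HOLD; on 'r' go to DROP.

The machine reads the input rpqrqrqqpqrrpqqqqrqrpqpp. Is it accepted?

No

start at DROP
read 'r': DROP → RUN
read 'p': RUN → HOLD
read 'q': HOLD → HOLD
read 'r': HOLD → DROP
read 'q': DROP → DONE
read 'r': DONE → ARM
read 'q': ARM → ARM
read 'q': ARM → ARM
read 'p': ARM → RUN
read 'q': RUN → WAIT
read 'r': WAIT → DROP
read 'r': DROP → RUN
read 'p': RUN → HOLD
read 'q': HOLD → HOLD
read 'q': HOLD → HOLD
read 'q': HOLD → HOLD
read 'q': HOLD → HOLD
read 'r': HOLD → DROP
read 'q': DROP → DONE
read 'r': DONE → ARM
read 'p': ARM → RUN
read 'q': RUN → WAIT
read 'p': WAIT → DROP
read 'p': DROP → DROP
End state DROP is not accepting.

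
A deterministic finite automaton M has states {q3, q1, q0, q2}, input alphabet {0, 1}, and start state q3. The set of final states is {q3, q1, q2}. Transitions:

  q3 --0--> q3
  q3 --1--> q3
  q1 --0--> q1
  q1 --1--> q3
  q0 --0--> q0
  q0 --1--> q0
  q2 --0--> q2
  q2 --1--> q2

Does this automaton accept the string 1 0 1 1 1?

q3 → q3 → q3 → q3 → q3 → q3
End state q3 is accepting.

Yes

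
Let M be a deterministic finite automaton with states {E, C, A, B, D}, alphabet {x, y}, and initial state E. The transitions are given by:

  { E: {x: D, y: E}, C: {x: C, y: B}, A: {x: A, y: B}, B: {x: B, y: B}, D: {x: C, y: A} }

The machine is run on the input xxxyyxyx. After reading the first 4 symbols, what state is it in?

B

start at E
read 'x': E → D
read 'x': D → C
read 'x': C → C
read 'y': C → B
After 4 symbols: B.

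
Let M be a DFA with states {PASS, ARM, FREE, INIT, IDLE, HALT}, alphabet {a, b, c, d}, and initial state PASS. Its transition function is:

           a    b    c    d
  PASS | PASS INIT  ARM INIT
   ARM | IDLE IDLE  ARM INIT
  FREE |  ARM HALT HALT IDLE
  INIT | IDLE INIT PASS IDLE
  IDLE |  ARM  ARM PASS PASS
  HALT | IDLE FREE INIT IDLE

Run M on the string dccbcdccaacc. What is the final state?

ARM

start at PASS
read 'd': PASS → INIT
read 'c': INIT → PASS
read 'c': PASS → ARM
read 'b': ARM → IDLE
read 'c': IDLE → PASS
read 'd': PASS → INIT
read 'c': INIT → PASS
read 'c': PASS → ARM
read 'a': ARM → IDLE
read 'a': IDLE → ARM
read 'c': ARM → ARM
read 'c': ARM → ARM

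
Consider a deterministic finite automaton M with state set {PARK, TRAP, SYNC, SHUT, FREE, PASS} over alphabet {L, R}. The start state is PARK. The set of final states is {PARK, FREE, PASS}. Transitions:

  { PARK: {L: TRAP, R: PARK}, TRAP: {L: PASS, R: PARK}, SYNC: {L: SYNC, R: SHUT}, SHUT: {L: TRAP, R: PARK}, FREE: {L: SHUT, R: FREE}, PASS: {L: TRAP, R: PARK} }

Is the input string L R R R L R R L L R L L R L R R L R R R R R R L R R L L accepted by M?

Yes

Trace: PARK -L-> TRAP -R-> PARK -R-> PARK -R-> PARK -L-> TRAP -R-> PARK -R-> PARK -L-> TRAP -L-> PASS -R-> PARK -L-> TRAP -L-> PASS -R-> PARK -L-> TRAP -R-> PARK -R-> PARK -L-> TRAP -R-> PARK -R-> PARK -R-> PARK -R-> PARK -R-> PARK -R-> PARK -L-> TRAP -R-> PARK -R-> PARK -L-> TRAP -L-> PASS
End state PASS is accepting.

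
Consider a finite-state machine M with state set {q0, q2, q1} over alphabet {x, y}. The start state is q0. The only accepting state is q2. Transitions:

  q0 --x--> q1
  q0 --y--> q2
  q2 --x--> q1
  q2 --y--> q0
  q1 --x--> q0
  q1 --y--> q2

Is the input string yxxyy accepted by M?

Trace: q0 -y-> q2 -x-> q1 -x-> q0 -y-> q2 -y-> q0
End state q0 is not accepting.

No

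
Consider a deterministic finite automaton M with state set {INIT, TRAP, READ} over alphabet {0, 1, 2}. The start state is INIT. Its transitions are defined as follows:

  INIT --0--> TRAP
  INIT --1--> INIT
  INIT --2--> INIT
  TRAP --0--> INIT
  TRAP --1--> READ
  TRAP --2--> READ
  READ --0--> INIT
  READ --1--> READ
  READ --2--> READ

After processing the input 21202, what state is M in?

READ

start at INIT
read '2': INIT → INIT
read '1': INIT → INIT
read '2': INIT → INIT
read '0': INIT → TRAP
read '2': TRAP → READ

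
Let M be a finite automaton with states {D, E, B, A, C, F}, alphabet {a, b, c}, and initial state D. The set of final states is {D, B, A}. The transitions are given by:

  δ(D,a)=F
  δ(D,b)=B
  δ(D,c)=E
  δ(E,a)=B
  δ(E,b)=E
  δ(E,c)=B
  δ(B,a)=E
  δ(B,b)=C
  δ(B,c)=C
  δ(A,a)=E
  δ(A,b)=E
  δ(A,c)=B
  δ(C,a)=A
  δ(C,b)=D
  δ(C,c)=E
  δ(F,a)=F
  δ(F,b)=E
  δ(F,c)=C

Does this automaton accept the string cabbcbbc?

Yes

Trace: D -c-> E -a-> B -b-> C -b-> D -c-> E -b-> E -b-> E -c-> B
End state B is accepting.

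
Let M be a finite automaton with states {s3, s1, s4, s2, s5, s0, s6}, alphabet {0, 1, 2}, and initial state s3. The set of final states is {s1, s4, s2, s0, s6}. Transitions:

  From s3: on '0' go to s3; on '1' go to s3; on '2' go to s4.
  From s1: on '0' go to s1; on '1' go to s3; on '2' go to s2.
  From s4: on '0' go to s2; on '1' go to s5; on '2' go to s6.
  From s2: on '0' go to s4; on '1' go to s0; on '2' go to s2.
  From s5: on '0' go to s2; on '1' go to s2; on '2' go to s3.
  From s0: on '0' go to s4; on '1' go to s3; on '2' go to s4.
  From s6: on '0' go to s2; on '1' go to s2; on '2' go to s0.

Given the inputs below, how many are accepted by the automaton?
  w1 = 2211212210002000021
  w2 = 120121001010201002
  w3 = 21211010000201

3

w1:
  start at s3
  read '2': s3 → s4
  read '2': s4 → s6
  read '1': s6 → s2
  read '1': s2 → s0
  read '2': s0 → s4
  read '1': s4 → s5
  read '2': s5 → s3
  read '2': s3 → s4
  read '1': s4 → s5
  read '0': s5 → s2
  read '0': s2 → s4
  read '0': s4 → s2
  read '2': s2 → s2
  read '0': s2 → s4
  read '0': s4 → s2
  read '0': s2 → s4
  read '0': s4 → s2
  read '2': s2 → s2
  read '1': s2 → s0
  end s0, accepted
w2:
  start at s3
  read '1': s3 → s3
  read '2': s3 → s4
  read '0': s4 → s2
  read '1': s2 → s0
  read '2': s0 → s4
  read '1': s4 → s5
  read '0': s5 → s2
  read '0': s2 → s4
  read '1': s4 → s5
  read '0': s5 → s2
  read '1': s2 → s0
  read '0': s0 → s4
  read '2': s4 → s6
  read '0': s6 → s2
  read '1': s2 → s0
  read '0': s0 → s4
  read '0': s4 → s2
  read '2': s2 → s2
  end s2, accepted
w3:
  start at s3
  read '2': s3 → s4
  read '1': s4 → s5
  read '2': s5 → s3
  read '1': s3 → s3
  read '1': s3 → s3
  read '0': s3 → s3
  read '1': s3 → s3
  read '0': s3 → s3
  read '0': s3 → s3
  read '0': s3 → s3
  read '0': s3 → s3
  read '2': s3 → s4
  read '0': s4 → s2
  read '1': s2 → s0
  end s0, accepted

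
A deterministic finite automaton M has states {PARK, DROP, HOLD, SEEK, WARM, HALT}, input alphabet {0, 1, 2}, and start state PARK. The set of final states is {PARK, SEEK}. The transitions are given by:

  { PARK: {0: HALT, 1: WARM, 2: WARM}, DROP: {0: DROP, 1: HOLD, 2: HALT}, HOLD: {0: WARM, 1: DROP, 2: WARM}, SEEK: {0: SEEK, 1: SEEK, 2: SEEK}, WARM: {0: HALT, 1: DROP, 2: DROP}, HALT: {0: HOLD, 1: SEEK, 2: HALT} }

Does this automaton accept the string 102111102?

Yes

Trace: PARK -1-> WARM -0-> HALT -2-> HALT -1-> SEEK -1-> SEEK -1-> SEEK -1-> SEEK -0-> SEEK -2-> SEEK
End state SEEK is accepting.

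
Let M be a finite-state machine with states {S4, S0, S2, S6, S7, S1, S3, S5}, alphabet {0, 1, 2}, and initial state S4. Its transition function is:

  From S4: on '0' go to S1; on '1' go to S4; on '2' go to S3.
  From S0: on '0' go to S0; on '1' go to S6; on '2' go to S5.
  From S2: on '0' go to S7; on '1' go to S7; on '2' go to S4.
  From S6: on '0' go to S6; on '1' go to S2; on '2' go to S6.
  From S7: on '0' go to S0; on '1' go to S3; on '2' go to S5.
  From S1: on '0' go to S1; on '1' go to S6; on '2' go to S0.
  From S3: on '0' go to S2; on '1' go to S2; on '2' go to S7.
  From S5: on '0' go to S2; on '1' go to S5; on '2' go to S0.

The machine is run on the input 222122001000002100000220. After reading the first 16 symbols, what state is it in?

S5

Trace: S4 -2-> S3 -2-> S7 -2-> S5 -1-> S5 -2-> S0 -2-> S5 -0-> S2 -0-> S7 -1-> S3 -0-> S2 -0-> S7 -0-> S0 -0-> S0 -0-> S0 -2-> S5 -1-> S5
After 16 symbols: S5.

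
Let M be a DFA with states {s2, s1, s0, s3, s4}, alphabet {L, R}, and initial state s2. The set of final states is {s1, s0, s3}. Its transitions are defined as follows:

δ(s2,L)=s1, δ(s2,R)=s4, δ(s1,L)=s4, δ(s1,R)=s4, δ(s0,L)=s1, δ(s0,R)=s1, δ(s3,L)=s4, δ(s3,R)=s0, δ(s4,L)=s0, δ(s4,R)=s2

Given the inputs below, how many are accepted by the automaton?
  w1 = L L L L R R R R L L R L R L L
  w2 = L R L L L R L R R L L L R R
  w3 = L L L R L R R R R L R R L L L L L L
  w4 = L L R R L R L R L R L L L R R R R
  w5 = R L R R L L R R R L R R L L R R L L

1

w1:
  start at s2
  read 'L': s2 → s1
  read 'L': s1 → s4
  read 'L': s4 → s0
  read 'L': s0 → s1
  read 'R': s1 → s4
  read 'R': s4 → s2
  read 'R': s2 → s4
  read 'R': s4 → s2
  read 'L': s2 → s1
  read 'L': s1 → s4
  read 'R': s4 → s2
  read 'L': s2 → s1
  read 'R': s1 → s4
  read 'L': s4 → s0
  read 'L': s0 → s1
  end s1, accepted
w2:
  start at s2
  read 'L': s2 → s1
  read 'R': s1 → s4
  read 'L': s4 → s0
  read 'L': s0 → s1
  read 'L': s1 → s4
  read 'R': s4 → s2
  read 'L': s2 → s1
  read 'R': s1 → s4
  read 'R': s4 → s2
  read 'L': s2 → s1
  read 'L': s1 → s4
  read 'L': s4 → s0
  read 'R': s0 → s1
  read 'R': s1 → s4
  end s4, rejected
w3:
  start at s2
  read 'L': s2 → s1
  read 'L': s1 → s4
  read 'L': s4 → s0
  read 'R': s0 → s1
  read 'L': s1 → s4
  read 'R': s4 → s2
  read 'R': s2 → s4
  read 'R': s4 → s2
  read 'R': s2 → s4
  read 'L': s4 → s0
  read 'R': s0 → s1
  read 'R': s1 → s4
  read 'L': s4 → s0
  read 'L': s0 → s1
  read 'L': s1 → s4
  read 'L': s4 → s0
  read 'L': s0 → s1
  read 'L': s1 → s4
  end s4, rejected
w4:
  start at s2
  read 'L': s2 → s1
  read 'L': s1 → s4
  read 'R': s4 → s2
  read 'R': s2 → s4
  read 'L': s4 → s0
  read 'R': s0 → s1
  read 'L': s1 → s4
  read 'R': s4 → s2
  read 'L': s2 → s1
  read 'R': s1 → s4
  read 'L': s4 → s0
  read 'L': s0 → s1
  read 'L': s1 → s4
  read 'R': s4 → s2
  read 'R': s2 → s4
  read 'R': s4 → s2
  read 'R': s2 → s4
  end s4, rejected
w5:
  start at s2
  read 'R': s2 → s4
  read 'L': s4 → s0
  read 'R': s0 → s1
  read 'R': s1 → s4
  read 'L': s4 → s0
  read 'L': s0 → s1
  read 'R': s1 → s4
  read 'R': s4 → s2
  read 'R': s2 → s4
  read 'L': s4 → s0
  read 'R': s0 → s1
  read 'R': s1 → s4
  read 'L': s4 → s0
  read 'L': s0 → s1
  read 'R': s1 → s4
  read 'R': s4 → s2
  read 'L': s2 → s1
  read 'L': s1 → s4
  end s4, rejected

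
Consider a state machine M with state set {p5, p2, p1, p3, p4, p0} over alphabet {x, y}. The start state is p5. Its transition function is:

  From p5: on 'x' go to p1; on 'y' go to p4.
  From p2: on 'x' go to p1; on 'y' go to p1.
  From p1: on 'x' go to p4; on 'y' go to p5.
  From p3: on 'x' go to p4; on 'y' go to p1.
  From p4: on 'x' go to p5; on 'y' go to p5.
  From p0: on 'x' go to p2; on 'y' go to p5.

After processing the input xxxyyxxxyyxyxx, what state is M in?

p4

p5 → p1 → p4 → p5 → p4 → p5 → p1 → p4 → p5 → p4 → p5 → p1 → p5 → p1 → p4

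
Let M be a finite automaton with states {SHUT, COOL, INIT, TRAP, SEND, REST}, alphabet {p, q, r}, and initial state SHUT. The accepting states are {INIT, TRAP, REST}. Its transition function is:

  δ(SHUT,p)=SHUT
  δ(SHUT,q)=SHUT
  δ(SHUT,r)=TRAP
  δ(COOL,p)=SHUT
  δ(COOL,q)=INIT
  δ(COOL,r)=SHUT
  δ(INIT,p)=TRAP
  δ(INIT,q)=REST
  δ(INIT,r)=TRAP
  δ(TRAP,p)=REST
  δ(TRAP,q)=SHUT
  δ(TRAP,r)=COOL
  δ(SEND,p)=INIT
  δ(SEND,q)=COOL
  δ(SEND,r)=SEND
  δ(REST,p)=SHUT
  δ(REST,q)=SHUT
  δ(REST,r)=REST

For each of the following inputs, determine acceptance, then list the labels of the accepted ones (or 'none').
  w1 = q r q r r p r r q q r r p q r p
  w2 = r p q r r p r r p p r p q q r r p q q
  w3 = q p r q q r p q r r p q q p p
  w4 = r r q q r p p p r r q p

w1: Trace: SHUT -q-> SHUT -r-> TRAP -q-> SHUT -r-> TRAP -r-> COOL -p-> SHUT -r-> TRAP -r-> COOL -q-> INIT -q-> REST -r-> REST -r-> REST -p-> SHUT -q-> SHUT -r-> TRAP -p-> REST  → end REST, accepted
w2: Trace: SHUT -r-> TRAP -p-> REST -q-> SHUT -r-> TRAP -r-> COOL -p-> SHUT -r-> TRAP -r-> COOL -p-> SHUT -p-> SHUT -r-> TRAP -p-> REST -q-> SHUT -q-> SHUT -r-> TRAP -r-> COOL -p-> SHUT -q-> SHUT -q-> SHUT  → end SHUT, rejected
w3: Trace: SHUT -q-> SHUT -p-> SHUT -r-> TRAP -q-> SHUT -q-> SHUT -r-> TRAP -p-> REST -q-> SHUT -r-> TRAP -r-> COOL -p-> SHUT -q-> SHUT -q-> SHUT -p-> SHUT -p-> SHUT  → end SHUT, rejected
w4: Trace: SHUT -r-> TRAP -r-> COOL -q-> INIT -q-> REST -r-> REST -p-> SHUT -p-> SHUT -p-> SHUT -r-> TRAP -r-> COOL -q-> INIT -p-> TRAP  → end TRAP, accepted

w1, w4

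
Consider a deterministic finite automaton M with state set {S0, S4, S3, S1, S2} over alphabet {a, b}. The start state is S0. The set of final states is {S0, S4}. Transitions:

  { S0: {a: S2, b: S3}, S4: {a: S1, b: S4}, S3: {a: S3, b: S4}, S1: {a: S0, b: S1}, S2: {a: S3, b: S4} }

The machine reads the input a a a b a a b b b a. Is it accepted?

No

S0 → S2 → S3 → S3 → S4 → S1 → S0 → S3 → S4 → S4 → S1
End state S1 is not accepting.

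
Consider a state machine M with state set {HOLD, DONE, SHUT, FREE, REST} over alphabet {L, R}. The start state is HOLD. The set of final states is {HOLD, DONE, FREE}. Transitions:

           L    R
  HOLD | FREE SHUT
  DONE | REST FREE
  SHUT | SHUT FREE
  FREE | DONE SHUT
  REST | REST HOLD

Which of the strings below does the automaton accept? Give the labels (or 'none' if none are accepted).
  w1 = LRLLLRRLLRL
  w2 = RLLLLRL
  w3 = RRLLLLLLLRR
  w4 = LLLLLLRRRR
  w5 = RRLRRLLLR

w1:
  start at HOLD
  read 'L': HOLD → FREE
  read 'R': FREE → SHUT
  read 'L': SHUT → SHUT
  read 'L': SHUT → SHUT
  read 'L': SHUT → SHUT
  read 'R': SHUT → FREE
  read 'R': FREE → SHUT
  read 'L': SHUT → SHUT
  read 'L': SHUT → SHUT
  read 'R': SHUT → FREE
  read 'L': FREE → DONE
  end DONE, accepted
w2:
  start at HOLD
  read 'R': HOLD → SHUT
  read 'L': SHUT → SHUT
  read 'L': SHUT → SHUT
  read 'L': SHUT → SHUT
  read 'L': SHUT → SHUT
  read 'R': SHUT → FREE
  read 'L': FREE → DONE
  end DONE, accepted
w3:
  start at HOLD
  read 'R': HOLD → SHUT
  read 'R': SHUT → FREE
  read 'L': FREE → DONE
  read 'L': DONE → REST
  read 'L': REST → REST
  read 'L': REST → REST
  read 'L': REST → REST
  read 'L': REST → REST
  read 'L': REST → REST
  read 'R': REST → HOLD
  read 'R': HOLD → SHUT
  end SHUT, rejected
w4:
  start at HOLD
  read 'L': HOLD → FREE
  read 'L': FREE → DONE
  read 'L': DONE → REST
  read 'L': REST → REST
  read 'L': REST → REST
  read 'L': REST → REST
  read 'R': REST → HOLD
  read 'R': HOLD → SHUT
  read 'R': SHUT → FREE
  read 'R': FREE → SHUT
  end SHUT, rejected
w5:
  start at HOLD
  read 'R': HOLD → SHUT
  read 'R': SHUT → FREE
  read 'L': FREE → DONE
  read 'R': DONE → FREE
  read 'R': FREE → SHUT
  read 'L': SHUT → SHUT
  read 'L': SHUT → SHUT
  read 'L': SHUT → SHUT
  read 'R': SHUT → FREE
  end FREE, accepted

w1, w2, w5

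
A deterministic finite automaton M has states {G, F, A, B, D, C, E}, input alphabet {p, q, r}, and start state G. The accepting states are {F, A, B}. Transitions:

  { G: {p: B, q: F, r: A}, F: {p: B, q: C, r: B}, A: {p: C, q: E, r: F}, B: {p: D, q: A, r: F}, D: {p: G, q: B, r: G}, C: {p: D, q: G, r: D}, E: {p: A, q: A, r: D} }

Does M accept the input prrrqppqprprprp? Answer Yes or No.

Trace: G -p-> B -r-> F -r-> B -r-> F -q-> C -p-> D -p-> G -q-> F -p-> B -r-> F -p-> B -r-> F -p-> B -r-> F -p-> B
End state B is accepting.

Yes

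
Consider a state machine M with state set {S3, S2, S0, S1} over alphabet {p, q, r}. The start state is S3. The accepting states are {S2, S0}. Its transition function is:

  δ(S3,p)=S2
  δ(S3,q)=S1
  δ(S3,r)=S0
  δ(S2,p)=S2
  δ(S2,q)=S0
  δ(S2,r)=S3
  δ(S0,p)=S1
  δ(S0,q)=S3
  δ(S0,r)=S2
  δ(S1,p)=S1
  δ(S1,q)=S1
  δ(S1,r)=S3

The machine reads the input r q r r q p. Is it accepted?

S3 → S0 → S3 → S0 → S2 → S0 → S1
End state S1 is not accepting.

No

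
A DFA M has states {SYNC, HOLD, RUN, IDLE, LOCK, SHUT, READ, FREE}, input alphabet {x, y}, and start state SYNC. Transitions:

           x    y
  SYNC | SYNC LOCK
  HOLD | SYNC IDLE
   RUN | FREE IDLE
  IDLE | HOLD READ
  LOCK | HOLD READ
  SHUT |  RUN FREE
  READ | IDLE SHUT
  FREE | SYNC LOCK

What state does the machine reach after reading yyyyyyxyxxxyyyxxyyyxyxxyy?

Trace: SYNC -y-> LOCK -y-> READ -y-> SHUT -y-> FREE -y-> LOCK -y-> READ -x-> IDLE -y-> READ -x-> IDLE -x-> HOLD -x-> SYNC -y-> LOCK -y-> READ -y-> SHUT -x-> RUN -x-> FREE -y-> LOCK -y-> READ -y-> SHUT -x-> RUN -y-> IDLE -x-> HOLD -x-> SYNC -y-> LOCK -y-> READ

READ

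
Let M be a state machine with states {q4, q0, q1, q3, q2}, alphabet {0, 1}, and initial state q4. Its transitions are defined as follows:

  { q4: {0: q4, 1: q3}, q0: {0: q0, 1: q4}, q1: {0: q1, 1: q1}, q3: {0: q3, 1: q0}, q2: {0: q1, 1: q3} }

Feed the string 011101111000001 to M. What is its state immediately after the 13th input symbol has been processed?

start at q4
read '0': q4 → q4
read '1': q4 → q3
read '1': q3 → q0
read '1': q0 → q4
read '0': q4 → q4
read '1': q4 → q3
read '1': q3 → q0
read '1': q0 → q4
read '1': q4 → q3
read '0': q3 → q3
read '0': q3 → q3
read '0': q3 → q3
read '0': q3 → q3
After 13 symbols: q3.

q3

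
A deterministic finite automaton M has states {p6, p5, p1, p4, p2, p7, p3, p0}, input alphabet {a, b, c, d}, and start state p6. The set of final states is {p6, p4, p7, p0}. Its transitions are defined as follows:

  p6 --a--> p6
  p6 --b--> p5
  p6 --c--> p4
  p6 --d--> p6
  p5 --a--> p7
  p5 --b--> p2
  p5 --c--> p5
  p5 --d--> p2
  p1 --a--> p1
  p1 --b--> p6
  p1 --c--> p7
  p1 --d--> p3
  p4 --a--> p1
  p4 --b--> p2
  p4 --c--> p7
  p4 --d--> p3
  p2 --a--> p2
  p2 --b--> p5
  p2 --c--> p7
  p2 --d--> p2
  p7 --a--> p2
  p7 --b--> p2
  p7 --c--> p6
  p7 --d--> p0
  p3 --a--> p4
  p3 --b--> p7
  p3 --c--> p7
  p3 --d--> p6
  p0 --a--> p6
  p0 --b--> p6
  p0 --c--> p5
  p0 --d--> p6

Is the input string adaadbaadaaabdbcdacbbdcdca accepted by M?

p6 → p6 → p6 → p6 → p6 → p6 → p5 → p7 → p2 → p2 → p2 → p2 → p2 → p5 → p2 → p5 → p5 → p2 → p2 → p7 → p2 → p5 → p2 → p7 → p0 → p5 → p7
End state p7 is accepting.

Yes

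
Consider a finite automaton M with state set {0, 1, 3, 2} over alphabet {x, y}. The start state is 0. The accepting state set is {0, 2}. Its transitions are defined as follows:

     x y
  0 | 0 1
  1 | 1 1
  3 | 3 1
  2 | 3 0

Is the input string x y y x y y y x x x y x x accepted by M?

No

0 → 0 → 1 → 1 → 1 → 1 → 1 → 1 → 1 → 1 → 1 → 1 → 1 → 1
End state 1 is not accepting.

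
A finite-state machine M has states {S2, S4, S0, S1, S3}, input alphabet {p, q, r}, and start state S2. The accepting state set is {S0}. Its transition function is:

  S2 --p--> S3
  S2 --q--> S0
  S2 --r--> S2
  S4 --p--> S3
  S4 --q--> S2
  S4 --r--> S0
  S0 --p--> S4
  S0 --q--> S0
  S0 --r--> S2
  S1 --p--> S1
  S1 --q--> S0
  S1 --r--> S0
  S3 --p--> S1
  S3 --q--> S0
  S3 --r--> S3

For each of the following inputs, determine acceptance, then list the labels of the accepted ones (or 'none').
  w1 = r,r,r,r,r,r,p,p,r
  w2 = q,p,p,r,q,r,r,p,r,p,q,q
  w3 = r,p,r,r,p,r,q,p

w1:
  start at S2
  read 'r': S2 → S2
  read 'r': S2 → S2
  read 'r': S2 → S2
  read 'r': S2 → S2
  read 'r': S2 → S2
  read 'r': S2 → S2
  read 'p': S2 → S3
  read 'p': S3 → S1
  read 'r': S1 → S0
  end S0, accepted
w2:
  start at S2
  read 'q': S2 → S0
  read 'p': S0 → S4
  read 'p': S4 → S3
  read 'r': S3 → S3
  read 'q': S3 → S0
  read 'r': S0 → S2
  read 'r': S2 → S2
  read 'p': S2 → S3
  read 'r': S3 → S3
  read 'p': S3 → S1
  read 'q': S1 → S0
  read 'q': S0 → S0
  end S0, accepted
w3:
  start at S2
  read 'r': S2 → S2
  read 'p': S2 → S3
  read 'r': S3 → S3
  read 'r': S3 → S3
  read 'p': S3 → S1
  read 'r': S1 → S0
  read 'q': S0 → S0
  read 'p': S0 → S4
  end S4, rejected

w1, w2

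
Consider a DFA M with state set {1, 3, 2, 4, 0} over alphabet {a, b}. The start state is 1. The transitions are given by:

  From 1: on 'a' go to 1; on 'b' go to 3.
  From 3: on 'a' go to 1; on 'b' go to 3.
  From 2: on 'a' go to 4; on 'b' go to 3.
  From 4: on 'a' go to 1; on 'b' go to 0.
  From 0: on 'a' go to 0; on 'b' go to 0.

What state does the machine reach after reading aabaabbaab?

start at 1
read 'a': 1 → 1
read 'a': 1 → 1
read 'b': 1 → 3
read 'a': 3 → 1
read 'a': 1 → 1
read 'b': 1 → 3
read 'b': 3 → 3
read 'a': 3 → 1
read 'a': 1 → 1
read 'b': 1 → 3

3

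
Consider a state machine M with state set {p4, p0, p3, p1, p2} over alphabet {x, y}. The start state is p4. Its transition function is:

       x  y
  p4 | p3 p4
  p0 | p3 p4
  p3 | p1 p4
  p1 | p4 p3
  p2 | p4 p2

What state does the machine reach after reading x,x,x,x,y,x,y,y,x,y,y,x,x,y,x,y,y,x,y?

p4 → p3 → p1 → p4 → p3 → p4 → p3 → p4 → p4 → p3 → p4 → p4 → p3 → p1 → p3 → p1 → p3 → p4 → p3 → p4

p4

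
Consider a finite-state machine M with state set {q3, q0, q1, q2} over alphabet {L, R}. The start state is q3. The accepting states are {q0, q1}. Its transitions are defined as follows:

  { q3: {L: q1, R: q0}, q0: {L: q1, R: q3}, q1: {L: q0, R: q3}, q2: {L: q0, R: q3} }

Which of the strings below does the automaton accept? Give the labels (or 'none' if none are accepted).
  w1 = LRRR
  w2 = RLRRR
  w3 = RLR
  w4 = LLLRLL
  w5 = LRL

w1: q3 → q1 → q3 → q0 → q3  → end q3, rejected
w2: q3 → q0 → q1 → q3 → q0 → q3  → end q3, rejected
w3: q3 → q0 → q1 → q3  → end q3, rejected
w4: q3 → q1 → q0 → q1 → q3 → q1 → q0  → end q0, accepted
w5: q3 → q1 → q3 → q1  → end q1, accepted

w4, w5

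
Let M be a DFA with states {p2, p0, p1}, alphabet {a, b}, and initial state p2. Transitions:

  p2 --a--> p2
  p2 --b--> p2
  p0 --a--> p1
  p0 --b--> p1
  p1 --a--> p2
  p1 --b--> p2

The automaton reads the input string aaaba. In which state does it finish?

p2

Trace: p2 -a-> p2 -a-> p2 -a-> p2 -b-> p2 -a-> p2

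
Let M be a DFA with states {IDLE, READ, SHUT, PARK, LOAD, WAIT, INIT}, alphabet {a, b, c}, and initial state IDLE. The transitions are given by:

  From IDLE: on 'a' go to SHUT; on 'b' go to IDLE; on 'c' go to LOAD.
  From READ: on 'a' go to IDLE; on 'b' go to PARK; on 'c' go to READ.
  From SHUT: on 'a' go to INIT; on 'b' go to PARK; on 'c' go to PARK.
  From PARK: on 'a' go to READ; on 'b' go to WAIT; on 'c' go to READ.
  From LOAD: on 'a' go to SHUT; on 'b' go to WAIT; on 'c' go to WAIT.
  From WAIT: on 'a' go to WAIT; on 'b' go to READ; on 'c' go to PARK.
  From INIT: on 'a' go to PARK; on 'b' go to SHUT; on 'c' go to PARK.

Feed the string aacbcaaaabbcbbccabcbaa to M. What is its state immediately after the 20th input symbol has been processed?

WAIT

start at IDLE
read 'a': IDLE → SHUT
read 'a': SHUT → INIT
read 'c': INIT → PARK
read 'b': PARK → WAIT
read 'c': WAIT → PARK
read 'a': PARK → READ
read 'a': READ → IDLE
read 'a': IDLE → SHUT
read 'a': SHUT → INIT
read 'b': INIT → SHUT
read 'b': SHUT → PARK
read 'c': PARK → READ
read 'b': READ → PARK
read 'b': PARK → WAIT
read 'c': WAIT → PARK
read 'c': PARK → READ
read 'a': READ → IDLE
read 'b': IDLE → IDLE
read 'c': IDLE → LOAD
read 'b': LOAD → WAIT
After 20 symbols: WAIT.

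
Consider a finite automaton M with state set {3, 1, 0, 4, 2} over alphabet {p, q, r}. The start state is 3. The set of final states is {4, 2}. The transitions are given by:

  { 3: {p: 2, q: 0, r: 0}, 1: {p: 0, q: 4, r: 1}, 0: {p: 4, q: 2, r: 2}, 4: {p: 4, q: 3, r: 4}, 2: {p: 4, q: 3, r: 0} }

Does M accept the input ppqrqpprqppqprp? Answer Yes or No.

Yes

Trace: 3 -p-> 2 -p-> 4 -q-> 3 -r-> 0 -q-> 2 -p-> 4 -p-> 4 -r-> 4 -q-> 3 -p-> 2 -p-> 4 -q-> 3 -p-> 2 -r-> 0 -p-> 4
End state 4 is accepting.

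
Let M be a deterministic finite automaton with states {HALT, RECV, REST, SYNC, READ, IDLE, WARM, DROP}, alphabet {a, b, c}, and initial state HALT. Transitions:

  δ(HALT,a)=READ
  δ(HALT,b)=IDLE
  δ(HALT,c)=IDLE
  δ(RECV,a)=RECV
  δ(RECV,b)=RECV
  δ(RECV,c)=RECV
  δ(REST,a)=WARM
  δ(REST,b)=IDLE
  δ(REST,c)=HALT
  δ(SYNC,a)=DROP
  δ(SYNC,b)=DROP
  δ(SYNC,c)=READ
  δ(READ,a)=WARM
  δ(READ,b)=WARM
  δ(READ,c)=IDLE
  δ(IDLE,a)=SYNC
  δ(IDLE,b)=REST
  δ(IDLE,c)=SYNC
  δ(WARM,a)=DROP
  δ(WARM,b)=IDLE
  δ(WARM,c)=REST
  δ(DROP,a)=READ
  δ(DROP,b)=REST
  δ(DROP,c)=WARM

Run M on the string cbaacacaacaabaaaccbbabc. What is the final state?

Trace: HALT -c-> IDLE -b-> REST -a-> WARM -a-> DROP -c-> WARM -a-> DROP -c-> WARM -a-> DROP -a-> READ -c-> IDLE -a-> SYNC -a-> DROP -b-> REST -a-> WARM -a-> DROP -a-> READ -c-> IDLE -c-> SYNC -b-> DROP -b-> REST -a-> WARM -b-> IDLE -c-> SYNC

SYNC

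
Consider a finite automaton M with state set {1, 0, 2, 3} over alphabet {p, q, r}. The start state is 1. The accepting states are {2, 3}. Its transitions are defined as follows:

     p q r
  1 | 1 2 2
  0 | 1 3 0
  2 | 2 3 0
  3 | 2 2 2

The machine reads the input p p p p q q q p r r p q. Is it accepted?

Yes

1 → 1 → 1 → 1 → 1 → 2 → 3 → 2 → 2 → 0 → 0 → 1 → 2
End state 2 is accepting.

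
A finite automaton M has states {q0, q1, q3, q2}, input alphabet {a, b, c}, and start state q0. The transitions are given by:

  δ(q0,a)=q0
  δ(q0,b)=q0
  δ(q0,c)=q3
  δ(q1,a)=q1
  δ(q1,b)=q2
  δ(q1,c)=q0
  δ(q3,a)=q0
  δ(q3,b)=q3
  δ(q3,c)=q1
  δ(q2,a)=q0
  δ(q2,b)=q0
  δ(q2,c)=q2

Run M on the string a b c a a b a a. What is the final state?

q0 → q0 → q0 → q3 → q0 → q0 → q0 → q0 → q0

q0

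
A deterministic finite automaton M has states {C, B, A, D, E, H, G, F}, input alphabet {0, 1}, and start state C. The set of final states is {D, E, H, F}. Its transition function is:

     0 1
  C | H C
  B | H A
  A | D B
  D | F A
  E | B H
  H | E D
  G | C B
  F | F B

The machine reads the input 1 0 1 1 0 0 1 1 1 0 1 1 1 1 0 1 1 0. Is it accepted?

C → C → H → D → A → D → F → B → A → B → H → D → A → B → A → D → A → B → H
End state H is accepting.

Yes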